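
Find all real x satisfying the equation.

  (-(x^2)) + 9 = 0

Step 1. [(-(x^2)) + 9 = 0] +9 is outermost — subtract 9 both sides. So sub: -(x^2) = -9.
Step 2. [-(x^2) = -9] flip signs both sides. So neg: x^2 = 9.
Step 3. [x^2 = 9] LHS squared, RHS 9 ≥ 0: apply √ (±) ⇒ sqrt: x = 3 or -3.

Answer: x ∈ {-3, 3}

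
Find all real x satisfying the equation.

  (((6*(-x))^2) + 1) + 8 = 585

Step 1. [(((6*(-x))^2) + 1) + 8 = 585] the outer +8 inverts by subtracting 8 ⇒ sub: ((6*(-x))^2) + 1 = 577.
Step 2. [((6*(-x))^2) + 1 = 577] subtract 1: x sits inside (… + 1) ⇒ sub: (6*(-x))^2 = 576.
Step 3. [(6*(-x))^2 = 576] √ both sides: 576 ≥ 0 gives two branches ⇒ sqrt: 6*(-x) = 24 or -24.
Step 4. [6*(-x) = 24 or -24] divide by the outer 6 ⇒ div: -x = 4 or -4.
Step 5. [-x = 4 or -4] LHS negated; negate both sides. So neg: x = -4 or 4.

Answer: x ∈ {-4, 4}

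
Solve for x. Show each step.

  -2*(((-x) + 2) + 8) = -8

Step 1. [-2*(((-x) + 2) + 8) = -8] leading coefficient -2: divide by -2. So div: ((-x) + 2) + 8 = 4.
Step 2. [((-x) + 2) + 8 = 4] peel the +8: subtract 8 from each side, so sub: (-x) + 2 = -4.
Step 3. [(-x) + 2 = -4] +2 is outermost — subtract 2 both sides ⇒ sub: -x = -6.
Step 4. [-x = -6] LHS negated; negate both sides ⇒ neg: x = 6.

Answer: x ∈ {6}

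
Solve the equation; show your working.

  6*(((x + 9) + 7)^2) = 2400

Step 1. [6*(((x + 9) + 7)^2) = 2400] divide by the outer 6. So div: ((x + 9) + 7)^2 = 400.
Step 2. [((x + 9) + 7)^2 = 400] LHS squared, RHS 400 ≥ 0: apply √ (±), so sqrt: (x + 9) + 7 = 20 or -20.
Step 3. [(x + 9) + 7 = 20 or -20] the outer +7 inverts by subtracting 7, so sub: x + 9 = 13 or -27.
Step 4. [x + 9 = 13 or -27] 9 comes off first (subtract 9), so sub: x = 4 or -36.

Answer: x ∈ {-36, 4}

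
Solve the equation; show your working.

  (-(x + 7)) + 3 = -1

Step 1. [(-(x + 7)) + 3 = -1] 3 comes off first (subtract 3), so sub: -(x + 7) = -4.
Step 2. [-(x + 7) = -4] LHS negated; negate both sides. So neg: x + 7 = 4.
Step 3. [x + 7 = 4] peel the +7: subtract 7 from each side, so sub: x = -3.

Answer: x ∈ {-3}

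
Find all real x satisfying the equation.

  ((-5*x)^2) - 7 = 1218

Step 1. [((-5*x)^2) - 7 = 1218] add 7: x sits inside (… - 7), so sub: (-5*x)^2 = 1225.
Step 2. [(-5*x)^2 = 1225] 1225 ≥ 0, LHS is (·)² — take ±√. So sqrt: -5*x = 35 or -35.
Step 3. [-5*x = 35 or -35] -5·(inner) — divide through by -5 ⇒ div: x = -7 or 7.

Answer: x ∈ {-7, 7}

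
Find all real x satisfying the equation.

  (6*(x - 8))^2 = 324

Step 1. [(6*(x - 8))^2 = 324] 324 ≥ 0, LHS is (·)² — take ±√ ⇒ sqrt: 6*(x - 8) = 18 or -18.
Step 2. [6*(x - 8) = 18 or -18] divide by the outer 6 ⇒ div: x - 8 = 3 or -3.
Step 3. [x - 8 = 3 or -3] add 8: x sits inside (… - 8), so sub: x = 11 or 5.

Answer: x ∈ {5, 11}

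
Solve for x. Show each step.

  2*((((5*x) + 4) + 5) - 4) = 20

Step 1. [2*((((5*x) + 4) + 5) - 4) = 20] 2·(inner) — divide through by 2. So div: (((5*x) + 4) + 5) - 4 = 10.
Step 2. [(((5*x) + 4) + 5) - 4 = 10] the outer -4 inverts by adding 4, so sub: ((5*x) + 4) + 5 = 14.
Step 3. [((5*x) + 4) + 5 = 14] +5 is outermost — subtract 5 both sides ⇒ sub: (5*x) + 4 = 9.
Step 4. [(5*x) + 4 = 9] peel the +4: subtract 4 from each side. So sub: 5*x = 5.
Step 5. [5*x = 5] divide by the outer 5 ⇒ div: x = 1.

Answer: x ∈ {1}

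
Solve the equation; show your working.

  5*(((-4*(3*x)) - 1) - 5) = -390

Step 1. [5*(((-4*(3*x)) - 1) - 5) = -390] LHS = 5·(…); ÷5 both sides. So div: ((-4*(3*x)) - 1) - 5 = -78.
Step 2. [((-4*(3*x)) - 1) - 5 = -78] -5 is outermost — add 5 both sides. So sub: (-4*(3*x)) - 1 = -73.
Step 3. [(-4*(3*x)) - 1 = -73] 1 comes off first (add 1). So sub: -4*(3*x) = -72.
Step 4. [-4*(3*x) = -72] LHS = -4·(…); ÷-4 both sides. So div: 3*x = 18.
Step 5. [3*x = 18] LHS = 3·(…); ÷3 both sides. So div: x = 6.

Answer: x ∈ {6}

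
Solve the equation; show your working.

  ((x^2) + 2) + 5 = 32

Step 1. [((x^2) + 2) + 5 = 32] +5 is outermost — subtract 5 both sides, so sub: (x^2) + 2 = 27.
Step 2. [(x^2) + 2 = 27] the outer +2 inverts by subtracting 2, so sub: x^2 = 25.
Step 3. [x^2 = 25] √ both sides: 25 ≥ 0 gives two branches, so sqrt: x = 5 or -5.

Answer: x ∈ {-5, 5}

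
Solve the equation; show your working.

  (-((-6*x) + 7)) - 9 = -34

Step 1. [(-((-6*x) + 7)) - 9 = -34] the outer -9 inverts by adding 9 ⇒ sub: -((-6*x) + 7) = -25.
Step 2. [-((-6*x) + 7) = -25] leading − — multiply by −1, so neg: (-6*x) + 7 = 25.
Step 3. [(-6*x) + 7 = 25] peel the +7: subtract 7 from each side ⇒ sub: -6*x = 18.
Step 4. [-6*x = 18] leading coefficient -6: divide by -6, so div: x = -3.

Answer: x ∈ {-3}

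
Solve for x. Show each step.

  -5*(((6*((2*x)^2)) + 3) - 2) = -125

Step 1. [-5*(((6*((2*x)^2)) + 3) - 2) = -125] leading coefficient -5: divide by -5. So div: ((6*((2*x)^2)) + 3) - 2 = 25.
Step 2. [((6*((2*x)^2)) + 3) - 2 = 25] -2 is outermost — add 2 both sides. So sub: (6*((2*x)^2)) + 3 = 27.
Step 3. [(6*((2*x)^2)) + 3 = 27] +3 is outermost — subtract 3 both sides ⇒ sub: 6*((2*x)^2) = 24.
Step 4. [6*((2*x)^2) = 24] divide by the outer 6. So div: (2*x)^2 = 4.
Step 5. [(2*x)^2 = 4] 4 ≥ 0, LHS is (·)² — take ±√ ⇒ sqrt: 2*x = 2 or -2.
Step 6. [2*x = 2 or -2] 2 out front; divide by 2. So div: x = 1 or -1.

Answer: x ∈ {-1, 1}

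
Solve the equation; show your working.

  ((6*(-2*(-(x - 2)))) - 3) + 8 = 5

Step 1. [((6*(-2*(-(x - 2)))) - 3) + 8 = 5] peel the +8: subtract 8 from each side ⇒ sub: (6*(-2*(-(x - 2)))) - 3 = -3.
Step 2. [(6*(-2*(-(x - 2)))) - 3 = -3] add 3: x sits inside (… - 3) ⇒ sub: 6*(-2*(-(x - 2))) = 0.
Step 3. [6*(-2*(-(x - 2))) = 0] 6·(inner) — divide through by 6 ⇒ div: -2*(-(x - 2)) = 0.
Step 4. [-2*(-(x - 2)) = 0] -2·(inner) — divide through by -2, so div: -(x - 2) = 0.
Step 5. [-(x - 2) = 0] flip signs both sides ⇒ neg: x - 2 = 0.
Step 6. [x - 2 = 0] 2 comes off first (add 2). So sub: x = 2.

Answer: x ∈ {2}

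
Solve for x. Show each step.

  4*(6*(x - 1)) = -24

Step 1. [4*(6*(x - 1)) = -24] 4 out front; divide by 4. So div: 6*(x - 1) = -6.
Step 2. [6*(x - 1) = -6] 6·(inner) — divide through by 6, so div: x - 1 = -1.
Step 3. [x - 1 = -1] the outer -1 inverts by adding 1. So sub: x = 0.

Answer: x ∈ {0}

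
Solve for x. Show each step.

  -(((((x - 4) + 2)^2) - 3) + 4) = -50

Step 1. [-(((((x - 4) + 2)^2) - 3) + 4) = -50] leading − — multiply by −1, so neg: ((((x - 4) + 2)^2) - 3) + 4 = 50.
Step 2. [((((x - 4) + 2)^2) - 3) + 4 = 50] subtract 4: x sits inside (… + 4). So sub: (((x - 4) + 2)^2) - 3 = 46.
Step 3. [(((x - 4) + 2)^2) - 3 = 46] the outer -3 inverts by adding 3. So sub: ((x - 4) + 2)^2 = 49.
Step 4. [((x - 4) + 2)^2 = 49] LHS squared, RHS 49 ≥ 0: apply √ (±) ⇒ sqrt: (x - 4) + 2 = 7 or -7.
Step 5. [(x - 4) + 2 = 7 or -7] the outer +2 inverts by subtracting 2 ⇒ sub: x - 4 = 5 or -9.
Step 6. [x - 4 = 5 or -9] peel the -4: add 4 from each side, so sub: x = 9 or -5.

Answer: x ∈ {-5, 9}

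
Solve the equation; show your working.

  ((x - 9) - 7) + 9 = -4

Step 1. [((x - 9) - 7) + 9 = -4] +9 is outermost — subtract 9 both sides. So sub: (x - 9) - 7 = -13.
Step 2. [(x - 9) - 7 = -13] the outer -7 inverts by adding 7. So sub: x - 9 = -6.
Step 3. [x - 9 = -6] add 9: x sits inside (… - 9) ⇒ sub: x = 3.

Answer: x ∈ {3}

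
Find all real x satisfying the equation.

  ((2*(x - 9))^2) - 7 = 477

Step 1. [((2*(x - 9))^2) - 7 = 477] peel the -7: add 7 from each side, so sub: (2*(x - 9))^2 = 484.
Step 2. [(2*(x - 9))^2 = 484] LHS squared, RHS 484 ≥ 0: apply √ (±) ⇒ sqrt: 2*(x - 9) = 22 or -22.
Step 3. [2*(x - 9) = 22 or -22] 2 out front; divide by 2, so div: x - 9 = 11 or -11.
Step 4. [x - 9 = 11 or -11] 9 comes off first (add 9) ⇒ sub: x = 20 or -2.

Answer: x ∈ {-2, 20}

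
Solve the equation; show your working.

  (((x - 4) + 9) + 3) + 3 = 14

Step 1. [(((x - 4) + 9) + 3) + 3 = 14] 3 comes off first (subtract 3) ⇒ sub: ((x - 4) + 9) + 3 = 11.
Step 2. [((x - 4) + 9) + 3 = 11] subtract 3: x sits inside (… + 3) ⇒ sub: (x - 4) + 9 = 8.
Step 3. [(x - 4) + 9 = 8] 9 comes off first (subtract 9) ⇒ sub: x - 4 = -1.
Step 4. [x - 4 = -1] peel the -4: add 4 from each side ⇒ sub: x = 3.

Answer: x ∈ {3}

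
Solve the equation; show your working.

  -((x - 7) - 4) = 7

Step 1. [-((x - 7) - 4) = 7] LHS negated; negate both sides, so neg: (x - 7) - 4 = -7.
Step 2. [(x - 7) - 4 = -7] peel the -4: add 4 from each side ⇒ sub: x - 7 = -3.
Step 3. [x - 7 = -3] peel the -7: add 7 from each side. So sub: x = 4.

Answer: x ∈ {4}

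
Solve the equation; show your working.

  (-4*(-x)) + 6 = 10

Step 1. [(-4*(-x)) + 6 = 10] peel the +6: subtract 6 from each side, so sub: -4*(-x) = 4.
Step 2. [-4*(-x) = 4] LHS = -4·(…); ÷-4 both sides ⇒ div: -x = -1.
Step 3. [-x = -1] flip signs both sides. So neg: x = 1.

Answer: x ∈ {1}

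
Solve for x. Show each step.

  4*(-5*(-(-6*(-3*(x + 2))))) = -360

Step 1. [4*(-5*(-(-6*(-3*(x + 2))))) = -360] leading coefficient 4: divide by 4. So div: -5*(-(-6*(-3*(x + 2)))) = -90.
Step 2. [-5*(-(-6*(-3*(x + 2)))) = -90] -5 out front; divide by -5 ⇒ div: -(-6*(-3*(x + 2))) = 18.
Step 3. [-(-6*(-3*(x + 2))) = 18] LHS negated; negate both sides ⇒ neg: -6*(-3*(x + 2)) = -18.
Step 4. [-6*(-3*(x + 2)) = -18] leading coefficient -6: divide by -6 ⇒ div: -3*(x + 2) = 3.
Step 5. [-3*(x + 2) = 3] LHS = -3·(…); ÷-3 both sides. So div: x + 2 = -1.
Step 6. [x + 2 = -1] +2 is outermost — subtract 2 both sides. So sub: x = -3.

Answer: x ∈ {-3}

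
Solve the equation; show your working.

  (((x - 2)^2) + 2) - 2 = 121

Step 1. [(((x - 2)^2) + 2) - 2 = 121] add 2: x sits inside (… - 2), so sub: ((x - 2)^2) + 2 = 123.
Step 2. [((x - 2)^2) + 2 = 123] subtract 2: x sits inside (… + 2) ⇒ sub: (x - 2)^2 = 121.
Step 3. [(x - 2)^2 = 121] 121 ≥ 0, LHS is (·)² — take ±√. So sqrt: x - 2 = 11 or -11.
Step 4. [x - 2 = 11 or -11] -2 is outermost — add 2 both sides ⇒ sub: x = 13 or -9.

Answer: x ∈ {-9, 13}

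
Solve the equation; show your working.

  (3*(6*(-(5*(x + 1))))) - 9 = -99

Step 1. [(3*(6*(-(5*(x + 1))))) - 9 = -99] peel the -9: add 9 from each side, so sub: 3*(6*(-(5*(x + 1)))) = -90.
Step 2. [3*(6*(-(5*(x + 1)))) = -90] divide by the outer 3, so div: 6*(-(5*(x + 1))) = -30.
Step 3. [6*(-(5*(x + 1))) = -30] LHS = 6·(…); ÷6 both sides ⇒ div: -(5*(x + 1)) = -5.
Step 4. [-(5*(x + 1)) = -5] flip signs both sides, so neg: 5*(x + 1) = 5.
Step 5. [5*(x + 1) = 5] 5 out front; divide by 5. So div: x + 1 = 1.
Step 6. [x + 1 = 1] 1 comes off first (subtract 1), so sub: x = 0.

Answer: x ∈ {0}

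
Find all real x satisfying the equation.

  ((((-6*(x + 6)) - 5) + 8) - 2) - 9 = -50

Step 1. [((((-6*(x + 6)) - 5) + 8) - 2) - 9 = -50] 9 comes off first (add 9). So sub: (((-6*(x + 6)) - 5) + 8) - 2 = -41.
Step 2. [(((-6*(x + 6)) - 5) + 8) - 2 = -41] peel the -2: add 2 from each side. So sub: ((-6*(x + 6)) - 5) + 8 = -39.
Step 3. [((-6*(x + 6)) - 5) + 8 = -39] subtract 8: x sits inside (… + 8), so sub: (-6*(x + 6)) - 5 = -47.
Step 4. [(-6*(x + 6)) - 5 = -47] peel the -5: add 5 from each side, so sub: -6*(x + 6) = -42.
Step 5. [-6*(x + 6) = -42] leading coefficient -6: divide by -6. So div: x + 6 = 7.
Step 6. [x + 6 = 7] peel the +6: subtract 6 from each side. So sub: x = 1.

Answer: x ∈ {1}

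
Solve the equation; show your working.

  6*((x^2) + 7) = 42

Step 1. [6*((x^2) + 7) = 42] 6·(inner) — divide through by 6. So div: (x^2) + 7 = 7.
Step 2. [(x^2) + 7 = 7] the outer +7 inverts by subtracting 7, so sub: x^2 = 0.
Step 3. [x^2 = 0] LHS squared, RHS 0 ≥ 0: apply √ (±). So sqrt: x = 0.

Answer: x ∈ {0}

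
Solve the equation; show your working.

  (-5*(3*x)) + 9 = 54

Step 1. [(-5*(3*x)) + 9 = 54] 9 comes off first (subtract 9) ⇒ sub: -5*(3*x) = 45.
Step 2. [-5*(3*x) = 45] -5·(inner) — divide through by -5, so div: 3*x = -9.
Step 3. [3*x = -9] divide by the outer 3, so div: x = -3.

Answer: x ∈ {-3}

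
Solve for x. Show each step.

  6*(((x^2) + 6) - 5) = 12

Step 1. [6*(((x^2) + 6) - 5) = 12] 6·(inner) — divide through by 6. So div: ((x^2) + 6) - 5 = 2.
Step 2. [((x^2) + 6) - 5 = 2] add 5: x sits inside (… - 5). So sub: (x^2) + 6 = 7.
Step 3. [(x^2) + 6 = 7] +6 is outermost — subtract 6 both sides ⇒ sub: x^2 = 1.
Step 4. [x^2 = 1] √ both sides: 1 ≥ 0 gives two branches ⇒ sqrt: x = 1 or -1.

Answer: x ∈ {-1, 1}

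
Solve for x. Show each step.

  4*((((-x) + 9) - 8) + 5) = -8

Step 1. [4*((((-x) + 9) - 8) + 5) = -8] LHS = 4·(…); ÷4 both sides ⇒ div: (((-x) + 9) - 8) + 5 = -2.
Step 2. [(((-x) + 9) - 8) + 5 = -2] the outer +5 inverts by subtracting 5 ⇒ sub: ((-x) + 9) - 8 = -7.
Step 3. [((-x) + 9) - 8 = -7] 8 comes off first (add 8) ⇒ sub: (-x) + 9 = 1.
Step 4. [(-x) + 9 = 1] +9 is outermost — subtract 9 both sides, so sub: -x = -8.
Step 5. [-x = -8] LHS negated; negate both sides ⇒ neg: x = 8.

Answer: x ∈ {8}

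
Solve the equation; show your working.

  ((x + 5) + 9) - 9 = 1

Step 1. [((x + 5) + 9) - 9 = 1] the outer -9 inverts by adding 9. So sub: (x + 5) + 9 = 10.
Step 2. [(x + 5) + 9 = 10] subtract 9: x sits inside (… + 9), so sub: x + 5 = 1.
Step 3. [x + 5 = 1] peel the +5: subtract 5 from each side ⇒ sub: x = -4.

Answer: x ∈ {-4}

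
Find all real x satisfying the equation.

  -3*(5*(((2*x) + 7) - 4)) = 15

Step 1. [-3*(5*(((2*x) + 7) - 4)) = 15] leading coefficient -3: divide by -3 ⇒ div: 5*(((2*x) + 7) - 4) = -5.
Step 2. [5*(((2*x) + 7) - 4) = -5] LHS = 5·(…); ÷5 both sides, so div: ((2*x) + 7) - 4 = -1.
Step 3. [((2*x) + 7) - 4 = -1] the outer -4 inverts by adding 4. So sub: (2*x) + 7 = 3.
Step 4. [(2*x) + 7 = 3] subtract 7: x sits inside (… + 7). So sub: 2*x = -4.
Step 5. [2*x = -4] 2 out front; divide by 2 ⇒ div: x = -2.

Answer: x ∈ {-2}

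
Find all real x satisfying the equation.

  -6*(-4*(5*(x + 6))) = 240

Step 1. [-6*(-4*(5*(x + 6))) = 240] leading coefficient -6: divide by -6, so div: -4*(5*(x + 6)) = -40.
Step 2. [-4*(5*(x + 6)) = -40] LHS = -4·(…); ÷-4 both sides, so div: 5*(x + 6) = 10.
Step 3. [5*(x + 6) = 10] 5 out front; divide by 5. So div: x + 6 = 2.
Step 4. [x + 6 = 2] +6 is outermost — subtract 6 both sides ⇒ sub: x = -4.

Answer: x ∈ {-4}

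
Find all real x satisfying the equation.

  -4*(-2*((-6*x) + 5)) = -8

Step 1. [-4*(-2*((-6*x) + 5)) = -8] divide by the outer -4. So div: -2*((-6*x) + 5) = 2.
Step 2. [-2*((-6*x) + 5) = 2] -2·(inner) — divide through by -2, so div: (-6*x) + 5 = -1.
Step 3. [(-6*x) + 5 = -1] the outer +5 inverts by subtracting 5, so sub: -6*x = -6.
Step 4. [-6*x = -6] leading coefficient -6: divide by -6, so div: x = 1.

Answer: x ∈ {1}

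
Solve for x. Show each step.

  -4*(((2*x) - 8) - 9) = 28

Step 1. [-4*(((2*x) - 8) - 9) = 28] -4·(inner) — divide through by -4 ⇒ div: ((2*x) - 8) - 9 = -7.
Step 2. [((2*x) - 8) - 9 = -7] add 9: x sits inside (… - 9). So sub: (2*x) - 8 = 2.
Step 3. [(2*x) - 8 = 2] 2 | LHS and 2 | 2: pull 2 out, so factor: x - 4 = 1.
Step 4. [x - 4 = 1] -4 is outermost — add 4 both sides ⇒ sub: x = 5.

Answer: x ∈ {5}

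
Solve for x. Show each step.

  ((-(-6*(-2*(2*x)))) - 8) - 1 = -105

Step 1. [((-(-6*(-2*(2*x)))) - 8) - 1 = -105] the outer -1 inverts by adding 1, so sub: (-(-6*(-2*(2*x)))) - 8 = -104.
Step 2. [(-(-6*(-2*(2*x)))) - 8 = -104] peel the -8: add 8 from each side ⇒ sub: -(-6*(-2*(2*x))) = -96.
Step 3. [-(-6*(-2*(2*x))) = -96] flip signs both sides, so neg: -6*(-2*(2*x)) = 96.
Step 4. [-6*(-2*(2*x)) = 96] -6 out front; divide by -6 ⇒ div: -2*(2*x) = -16.
Step 5. [-2*(2*x) = -16] divide by the outer -2, so div: 2*x = 8.
Step 6. [2*x = 8] LHS = 2·(…); ÷2 both sides ⇒ div: x = 4.

Answer: x ∈ {4}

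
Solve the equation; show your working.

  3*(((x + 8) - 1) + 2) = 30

Step 1. [3*(((x + 8) - 1) + 2) = 30] divide by the outer 3, so div: ((x + 8) - 1) + 2 = 10.
Step 2. [((x + 8) - 1) + 2 = 10] peel the +2: subtract 2 from each side. So sub: (x + 8) - 1 = 8.
Step 3. [(x + 8) - 1 = 8] add 1: x sits inside (… - 1), so sub: x + 8 = 9.
Step 4. [x + 8 = 9] peel the +8: subtract 8 from each side, so sub: x = 1.

Answer: x ∈ {1}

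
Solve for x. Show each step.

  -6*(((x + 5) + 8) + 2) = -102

Step 1. [-6*(((x + 5) + 8) + 2) = -102] -6 out front; divide by -6. So div: ((x + 5) + 8) + 2 = 17.
Step 2. [((x + 5) + 8) + 2 = 17] the outer +2 inverts by subtracting 2, so sub: (x + 5) + 8 = 15.
Step 3. [(x + 5) + 8 = 15] subtract 8: x sits inside (… + 8) ⇒ sub: x + 5 = 7.
Step 4. [x + 5 = 7] subtract 5: x sits inside (… + 5) ⇒ sub: x = 2.

Answer: x ∈ {2}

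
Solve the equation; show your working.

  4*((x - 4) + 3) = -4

Step 1. [4*((x - 4) + 3) = -4] LHS = 4·(…); ÷4 both sides ⇒ div: (x - 4) + 3 = -1.
Step 2. [(x - 4) + 3 = -1] +3 is outermost — subtract 3 both sides. So sub: x - 4 = -4.
Step 3. [x - 4 = -4] -4 is outermost — add 4 both sides ⇒ sub: x = 0.

Answer: x ∈ {0}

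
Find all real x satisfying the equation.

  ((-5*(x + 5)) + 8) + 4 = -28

Step 1. [((-5*(x + 5)) + 8) + 4 = -28] 4 comes off first (subtract 4). So sub: (-5*(x + 5)) + 8 = -32.
Step 2. [(-5*(x + 5)) + 8 = -32] 8 comes off first (subtract 8) ⇒ sub: -5*(x + 5) = -40.
Step 3. [-5*(x + 5) = -40] leading coefficient -5: divide by -5, so div: x + 5 = 8.
Step 4. [x + 5 = 8] 5 comes off first (subtract 5), so sub: x = 3.

Answer: x ∈ {3}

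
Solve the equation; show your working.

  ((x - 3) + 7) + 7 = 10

Step 1. [((x - 3) + 7) + 7 = 10] +7 is outermost — subtract 7 both sides ⇒ sub: (x - 3) + 7 = 3.
Step 2. [(x - 3) + 7 = 3] 7 comes off first (subtract 7), so sub: x - 3 = -4.
Step 3. [x - 3 = -4] peel the -3: add 3 from each side, so sub: x = -1.

Answer: x ∈ {-1}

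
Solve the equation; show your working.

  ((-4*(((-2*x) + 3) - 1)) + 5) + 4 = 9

Step 1. [((-4*(((-2*x) + 3) - 1)) + 5) + 4 = 9] peel the +4: subtract 4 from each side, so sub: (-4*(((-2*x) + 3) - 1)) + 5 = 5.
Step 2. [(-4*(((-2*x) + 3) - 1)) + 5 = 5] 5 comes off first (subtract 5). So sub: -4*(((-2*x) + 3) - 1) = 0.
Step 3. [-4*(((-2*x) + 3) - 1) = 0] -4·(inner) — divide through by -4, so div: ((-2*x) + 3) - 1 = 0.
Step 4. [((-2*x) + 3) - 1 = 0] add 1: x sits inside (… - 1) ⇒ sub: (-2*x) + 3 = 1.
Step 5. [(-2*x) + 3 = 1] peel the +3: subtract 3 from each side. So sub: -2*x = -2.
Step 6. [-2*x = -2] divide by the outer -2 ⇒ div: x = 1.

Answer: x ∈ {1}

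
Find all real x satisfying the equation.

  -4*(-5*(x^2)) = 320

Step 1. [-4*(-5*(x^2)) = 320] -4·(inner) — divide through by -4, so div: -5*(x^2) = -80.
Step 2. [-5*(x^2) = -80] -5 out front; divide by -5. So div: x^2 = 16.
Step 3. [x^2 = 16] √ both sides: 16 ≥ 0 gives two branches. So sqrt: x = 4 or -4.

Answer: x ∈ {-4, 4}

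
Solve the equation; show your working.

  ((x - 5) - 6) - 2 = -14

Step 1. [((x - 5) - 6) - 2 = -14] -2 is outermost — add 2 both sides. So sub: (x - 5) - 6 = -12.
Step 2. [(x - 5) - 6 = -12] 6 comes off first (add 6), so sub: x - 5 = -6.
Step 3. [x - 5 = -6] the outer -5 inverts by adding 5. So sub: x = -1.

Answer: x ∈ {-1}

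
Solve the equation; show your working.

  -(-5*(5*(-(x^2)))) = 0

Step 1. [-(-5*(5*(-(x^2)))) = 0] LHS negated; negate both sides, so neg: -5*(5*(-(x^2))) = 0.
Step 2. [-5*(5*(-(x^2))) = 0] -5·(inner) — divide through by -5, so div: 5*(-(x^2)) = 0.
Step 3. [5*(-(x^2)) = 0] leading coefficient 5: divide by 5, so div: -(x^2) = 0.
Step 4. [-(x^2) = 0] flip signs both sides ⇒ neg: x^2 = 0.
Step 5. [x^2 = 0] LHS squared, RHS 0 ≥ 0: apply √ (±), so sqrt: x = 0.

Answer: x ∈ {0}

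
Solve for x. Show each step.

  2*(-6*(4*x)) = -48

Step 1. [2*(-6*(4*x)) = -48] leading coefficient 2: divide by 2 ⇒ div: -6*(4*x) = -24.
Step 2. [-6*(4*x) = -24] -6·(inner) — divide through by -6 ⇒ div: 4*x = 4.
Step 3. [4*x = 4] divide by the outer 4 ⇒ div: x = 1.

Answer: x ∈ {1}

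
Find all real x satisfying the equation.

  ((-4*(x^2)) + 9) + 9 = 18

Step 1. [((-4*(x^2)) + 9) + 9 = 18] peel the +9: subtract 9 from each side, so sub: (-4*(x^2)) + 9 = 9.
Step 2. [(-4*(x^2)) + 9 = 9] peel the +9: subtract 9 from each side, so sub: -4*(x^2) = 0.
Step 3. [-4*(x^2) = 0] divide by the outer -4, so div: x^2 = 0.
Step 4. [x^2 = 0] LHS squared, RHS 0 ≥ 0: apply √ (±), so sqrt: x = 0.

Answer: x ∈ {0}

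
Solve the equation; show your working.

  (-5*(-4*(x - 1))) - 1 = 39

Step 1. [(-5*(-4*(x - 1))) - 1 = 39] add 1: x sits inside (… - 1). So sub: -5*(-4*(x - 1)) = 40.
Step 2. [-5*(-4*(x - 1)) = 40] -5·(inner) — divide through by -5 ⇒ div: -4*(x - 1) = -8.
Step 3. [-4*(x - 1) = -8] -4 out front; divide by -4. So div: x - 1 = 2.
Step 4. [x - 1 = 2] peel the -1: add 1 from each side ⇒ sub: x = 3.

Answer: x ∈ {3}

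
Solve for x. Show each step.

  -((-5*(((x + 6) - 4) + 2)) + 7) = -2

Step 1. [-((-5*(((x + 6) - 4) + 2)) + 7) = -2] LHS negated; negate both sides ⇒ neg: (-5*(((x + 6) - 4) + 2)) + 7 = 2.
Step 2. [(-5*(((x + 6) - 4) + 2)) + 7 = 2] +7 is outermost — subtract 7 both sides. So sub: -5*(((x + 6) - 4) + 2) = -5.
Step 3. [-5*(((x + 6) - 4) + 2) = -5] leading coefficient -5: divide by -5, so div: ((x + 6) - 4) + 2 = 1.
Step 4. [((x + 6) - 4) + 2 = 1] +2 is outermost — subtract 2 both sides, so sub: (x + 6) - 4 = -1.
Step 5. [(x + 6) - 4 = -1] add 4: x sits inside (… - 4) ⇒ sub: x + 6 = 3.
Step 6. [x + 6 = 3] 6 comes off first (subtract 6), so sub: x = -3.

Answer: x ∈ {-3}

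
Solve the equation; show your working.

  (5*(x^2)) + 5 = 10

Step 1. [(5*(x^2)) + 5 = 10] 5 divides every term; factor it out ⇒ factor: (x^2) + 1 = 2.
Step 2. [(x^2) + 1 = 2] +1 is outermost — subtract 1 both sides, so sub: x^2 = 1.
Step 3. [x^2 = 1] √ both sides: 1 ≥ 0 gives two branches, so sqrt: x = 1 or -1.

Answer: x ∈ {-1, 1}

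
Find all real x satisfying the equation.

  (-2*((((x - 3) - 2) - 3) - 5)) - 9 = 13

Step 1. [(-2*((((x - 3) - 2) - 3) - 5)) - 9 = 13] add 9: x sits inside (… - 9) ⇒ sub: -2*((((x - 3) - 2) - 3) - 5) = 22.
Step 2. [-2*((((x - 3) - 2) - 3) - 5) = 22] leading coefficient -2: divide by -2 ⇒ div: (((x - 3) - 2) - 3) - 5 = -11.
Step 3. [(((x - 3) - 2) - 3) - 5 = -11] peel the -5: add 5 from each side, so sub: ((x - 3) - 2) - 3 = -6.
Step 4. [((x - 3) - 2) - 3 = -6] 3 comes off first (add 3), so sub: (x - 3) - 2 = -3.
Step 5. [(x - 3) - 2 = -3] 2 comes off first (add 2) ⇒ sub: x - 3 = -1.
Step 6. [x - 3 = -1] -3 is outermost — add 3 both sides, so sub: x = 2.

Answer: x ∈ {2}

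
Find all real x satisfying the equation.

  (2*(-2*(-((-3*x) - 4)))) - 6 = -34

Step 1. [(2*(-2*(-((-3*x) - 4)))) - 6 = -34] 2 | LHS and 2 | -34: pull 2 out. So factor: (-2*(-((-3*x) - 4))) - 3 = -17.
Step 2. [(-2*(-((-3*x) - 4))) - 3 = -17] add 3: x sits inside (… - 3) ⇒ sub: -2*(-((-3*x) - 4)) = -14.
Step 3. [-2*(-((-3*x) - 4)) = -14] leading coefficient -2: divide by -2 ⇒ div: -((-3*x) - 4) = 7.
Step 4. [-((-3*x) - 4) = 7] flip signs both sides ⇒ neg: (-3*x) - 4 = -7.
Step 5. [(-3*x) - 4 = -7] add 4: x sits inside (… - 4) ⇒ sub: -3*x = -3.
Step 6. [-3*x = -3] LHS = -3·(…); ÷-3 both sides ⇒ div: x = 1.

Answer: x ∈ {1}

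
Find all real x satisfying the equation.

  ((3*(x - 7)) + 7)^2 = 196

Step 1. [((3*(x - 7)) + 7)^2 = 196] LHS squared, RHS 196 ≥ 0: apply √ (±) ⇒ sqrt: (3*(x - 7)) + 7 = 14 or -14.
Step 2. [(3*(x - 7)) + 7 = 14 or -14] +7 is outermost — subtract 7 both sides. So sub: 3*(x - 7) = 7 or -21.
Step 3. [3*(x - 7) = 7 or -21] 3 out front; divide by 3. So div: x - 7 = 7/3 or -7.
Step 4. [x - 7 = 7/3 or -7] -7 is outermost — add 7 both sides, so sub: x = 28/3 or 0.

Answer: x ∈ {0, 28/3}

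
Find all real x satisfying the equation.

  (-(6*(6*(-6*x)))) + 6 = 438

Step 1. [(-(6*(6*(-6*x)))) + 6 = 438] 6 comes off first (subtract 6) ⇒ sub: -(6*(6*(-6*x))) = 432.
Step 2. [-(6*(6*(-6*x))) = 432] flip signs both sides ⇒ neg: 6*(6*(-6*x)) = -432.
Step 3. [6*(6*(-6*x)) = -432] 6 out front; divide by 6, so div: 6*(-6*x) = -72.
Step 4. [6*(-6*x) = -72] LHS = 6·(…); ÷6 both sides, so div: -6*x = -12.
Step 5. [-6*x = -12] leading coefficient -6: divide by -6, so div: x = 2.

Answer: x ∈ {2}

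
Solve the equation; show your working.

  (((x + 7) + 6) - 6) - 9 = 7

Step 1. [(((x + 7) + 6) - 6) - 9 = 7] add 9: x sits inside (… - 9). So sub: ((x + 7) + 6) - 6 = 16.
Step 2. [((x + 7) + 6) - 6 = 16] add 6: x sits inside (… - 6) ⇒ sub: (x + 7) + 6 = 22.
Step 3. [(x + 7) + 6 = 22] peel the +6: subtract 6 from each side, so sub: x + 7 = 16.
Step 4. [x + 7 = 16] peel the +7: subtract 7 from each side. So sub: x = 9.

Answer: x ∈ {9}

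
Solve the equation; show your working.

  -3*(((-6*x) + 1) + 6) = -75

Step 1. [-3*(((-6*x) + 1) + 6) = -75] leading coefficient -3: divide by -3 ⇒ div: ((-6*x) + 1) + 6 = 25.
Step 2. [((-6*x) + 1) + 6 = 25] 6 comes off first (subtract 6). So sub: (-6*x) + 1 = 19.
Step 3. [(-6*x) + 1 = 19] the outer +1 inverts by subtracting 1. So sub: -6*x = 18.
Step 4. [-6*x = 18] leading coefficient -6: divide by -6, so div: x = -3.

Answer: x ∈ {-3}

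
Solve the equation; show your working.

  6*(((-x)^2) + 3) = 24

Step 1. [6*(((-x)^2) + 3) = 24] leading coefficient 6: divide by 6, so div: ((-x)^2) + 3 = 4.
Step 2. [((-x)^2) + 3 = 4] 3 comes off first (subtract 3) ⇒ sub: (-x)^2 = 1.
Step 3. [(-x)^2 = 1] LHS squared, RHS 1 ≥ 0: apply √ (±) ⇒ sqrt: -x = 1 or -1.
Step 4. [-x = 1 or -1] flip signs both sides ⇒ neg: x = -1 or 1.

Answer: x ∈ {-1, 1}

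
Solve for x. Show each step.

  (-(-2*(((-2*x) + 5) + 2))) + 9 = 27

Step 1. [(-(-2*(((-2*x) + 5) + 2))) + 9 = 27] subtract 9: x sits inside (… + 9), so sub: -(-2*(((-2*x) + 5) + 2)) = 18.
Step 2. [-(-2*(((-2*x) + 5) + 2)) = 18] LHS negated; negate both sides. So neg: -2*(((-2*x) + 5) + 2) = -18.
Step 3. [-2*(((-2*x) + 5) + 2) = -18] leading coefficient -2: divide by -2. So div: ((-2*x) + 5) + 2 = 9.
Step 4. [((-2*x) + 5) + 2 = 9] +2 is outermost — subtract 2 both sides ⇒ sub: (-2*x) + 5 = 7.
Step 5. [(-2*x) + 5 = 7] the outer +5 inverts by subtracting 5 ⇒ sub: -2*x = 2.
Step 6. [-2*x = 2] -2·(inner) — divide through by -2, so div: x = -1.

Answer: x ∈ {-1}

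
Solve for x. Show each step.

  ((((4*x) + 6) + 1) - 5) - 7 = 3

Step 1. [((((4*x) + 6) + 1) - 5) - 7 = 3] peel the -7: add 7 from each side ⇒ sub: (((4*x) + 6) + 1) - 5 = 10.
Step 2. [(((4*x) + 6) + 1) - 5 = 10] the outer -5 inverts by adding 5. So sub: ((4*x) + 6) + 1 = 15.
Step 3. [((4*x) + 6) + 1 = 15] the outer +1 inverts by subtracting 1, so sub: (4*x) + 6 = 14.
Step 4. [(4*x) + 6 = 14] 6 comes off first (subtract 6) ⇒ sub: 4*x = 8.
Step 5. [4*x = 8] leading coefficient 4: divide by 4, so div: x = 2.

Answer: x ∈ {2}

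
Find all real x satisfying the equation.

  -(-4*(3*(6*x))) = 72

Step 1. [-(-4*(3*(6*x))) = 72] LHS negated; negate both sides, so neg: -4*(3*(6*x)) = -72.
Step 2. [-4*(3*(6*x)) = -72] LHS = -4·(…); ÷-4 both sides ⇒ div: 3*(6*x) = 18.
Step 3. [3*(6*x) = 18] LHS = 3·(…); ÷3 both sides. So div: 6*x = 6.
Step 4. [6*x = 6] leading coefficient 6: divide by 6 ⇒ div: x = 1.

Answer: x ∈ {1}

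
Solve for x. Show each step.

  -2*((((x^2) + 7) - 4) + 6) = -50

Step 1. [-2*((((x^2) + 7) - 4) + 6) = -50] -2 out front; divide by -2 ⇒ div: (((x^2) + 7) - 4) + 6 = 25.
Step 2. [(((x^2) + 7) - 4) + 6 = 25] subtract 6: x sits inside (… + 6) ⇒ sub: ((x^2) + 7) - 4 = 19.
Step 3. [((x^2) + 7) - 4 = 19] -4 is outermost — add 4 both sides, so sub: (x^2) + 7 = 23.
Step 4. [(x^2) + 7 = 23] 7 comes off first (subtract 7), so sub: x^2 = 16.
Step 5. [x^2 = 16] √ both sides: 16 ≥ 0 gives two branches, so sqrt: x = 4 or -4.

Answer: x ∈ {-4, 4}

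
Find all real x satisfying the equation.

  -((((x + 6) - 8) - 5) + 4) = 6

Step 1. [-((((x + 6) - 8) - 5) + 4) = 6] LHS negated; negate both sides, so neg: (((x + 6) - 8) - 5) + 4 = -6.
Step 2. [(((x + 6) - 8) - 5) + 4 = -6] +4 is outermost — subtract 4 both sides. So sub: ((x + 6) - 8) - 5 = -10.
Step 3. [((x + 6) - 8) - 5 = -10] 5 comes off first (add 5). So sub: (x + 6) - 8 = -5.
Step 4. [(x + 6) - 8 = -5] -8 is outermost — add 8 both sides, so sub: x + 6 = 3.
Step 5. [x + 6 = 3] 6 comes off first (subtract 6). So sub: x = -3.

Answer: x ∈ {-3}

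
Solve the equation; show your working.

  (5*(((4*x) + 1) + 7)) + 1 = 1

Step 1. [(5*(((4*x) + 1) + 7)) + 1 = 1] the outer +1 inverts by subtracting 1 ⇒ sub: 5*(((4*x) + 1) + 7) = 0.
Step 2. [5*(((4*x) + 1) + 7) = 0] 5 out front; divide by 5 ⇒ div: ((4*x) + 1) + 7 = 0.
Step 3. [((4*x) + 1) + 7 = 0] 7 comes off first (subtract 7) ⇒ sub: (4*x) + 1 = -7.
Step 4. [(4*x) + 1 = -7] peel the +1: subtract 1 from each side, so sub: 4*x = -8.
Step 5. [4*x = -8] 4 out front; divide by 4. So div: x = -2.

Answer: x ∈ {-2}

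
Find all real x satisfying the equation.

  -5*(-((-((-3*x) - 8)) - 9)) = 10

Step 1. [-5*(-((-((-3*x) - 8)) - 9)) = 10] leading coefficient -5: divide by -5. So div: -((-((-3*x) - 8)) - 9) = -2.
Step 2. [-((-((-3*x) - 8)) - 9) = -2] LHS negated; negate both sides ⇒ neg: (-((-3*x) - 8)) - 9 = 2.
Step 3. [(-((-3*x) - 8)) - 9 = 2] peel the -9: add 9 from each side. So sub: -((-3*x) - 8) = 11.
Step 4. [-((-3*x) - 8) = 11] leading − — multiply by −1, so neg: (-3*x) - 8 = -11.
Step 5. [(-3*x) - 8 = -11] add 8: x sits inside (… - 8), so sub: -3*x = -3.
Step 6. [-3*x = -3] LHS = -3·(…); ÷-3 both sides, so div: x = 1.

Answer: x ∈ {1}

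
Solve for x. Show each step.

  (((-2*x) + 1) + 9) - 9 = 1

Step 1. [(((-2*x) + 1) + 9) - 9 = 1] add 9: x sits inside (… - 9), so sub: ((-2*x) + 1) + 9 = 10.
Step 2. [((-2*x) + 1) + 9 = 10] the outer +9 inverts by subtracting 9. So sub: (-2*x) + 1 = 1.
Step 3. [(-2*x) + 1 = 1] peel the +1: subtract 1 from each side. So sub: -2*x = 0.
Step 4. [-2*x = 0] -2 out front; divide by -2, so div: x = 0.

Answer: x ∈ {0}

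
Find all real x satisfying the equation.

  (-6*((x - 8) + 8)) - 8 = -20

Step 1. [(-6*((x - 8) + 8)) - 8 = -20] -8 is outermost — add 8 both sides, so sub: -6*((x - 8) + 8) = -12.
Step 2. [-6*((x - 8) + 8) = -12] divide by the outer -6, so div: (x - 8) + 8 = 2.
Step 3. [(x - 8) + 8 = 2] 8 comes off first (subtract 8). So sub: x - 8 = -6.
Step 4. [x - 8 = -6] peel the -8: add 8 from each side. So sub: x = 2.

Answer: x ∈ {2}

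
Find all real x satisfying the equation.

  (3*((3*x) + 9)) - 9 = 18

Step 1. [(3*((3*x) + 9)) - 9 = 18] 3 | LHS and 3 | 18: pull 3 out. So factor: ((3*x) + 9) - 3 = 6.
Step 2. [((3*x) + 9) - 3 = 6] peel the -3: add 3 from each side ⇒ sub: (3*x) + 9 = 9.
Step 3. [(3*x) + 9 = 9] common factor 3 (LHS and 9) — divide through, so factor: x + 3 = 3.
Step 4. [x + 3 = 3] subtract 3: x sits inside (… + 3). So sub: x = 0.

Answer: x ∈ {0}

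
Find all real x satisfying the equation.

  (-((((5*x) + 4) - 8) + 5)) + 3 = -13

Step 1. [(-((((5*x) + 4) - 8) + 5)) + 3 = -13] +3 is outermost — subtract 3 both sides ⇒ sub: -((((5*x) + 4) - 8) + 5) = -16.
Step 2. [-((((5*x) + 4) - 8) + 5) = -16] flip signs both sides. So neg: (((5*x) + 4) - 8) + 5 = 16.
Step 3. [(((5*x) + 4) - 8) + 5 = 16] 5 comes off first (subtract 5) ⇒ sub: ((5*x) + 4) - 8 = 11.
Step 4. [((5*x) + 4) - 8 = 11] -8 is outermost — add 8 both sides, so sub: (5*x) + 4 = 19.
Step 5. [(5*x) + 4 = 19] the outer +4 inverts by subtracting 4. So sub: 5*x = 15.
Step 6. [5*x = 15] 5 out front; divide by 5, so div: x = 3.

Answer: x ∈ {3}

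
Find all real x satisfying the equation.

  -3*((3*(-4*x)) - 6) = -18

Step 1. [-3*((3*(-4*x)) - 6) = -18] leading coefficient -3: divide by -3. So div: (3*(-4*x)) - 6 = 6.
Step 2. [(3*(-4*x)) - 6 = 6] the outer -6 inverts by adding 6. So sub: 3*(-4*x) = 12.
Step 3. [3*(-4*x) = 12] 3 out front; divide by 3. So div: -4*x = 4.
Step 4. [-4*x = 4] divide by the outer -4, so div: x = -1.

Answer: x ∈ {-1}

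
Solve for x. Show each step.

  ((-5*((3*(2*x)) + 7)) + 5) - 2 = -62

Step 1. [((-5*((3*(2*x)) + 7)) + 5) - 2 = -62] the outer -2 inverts by adding 2 ⇒ sub: (-5*((3*(2*x)) + 7)) + 5 = -60.
Step 2. [(-5*((3*(2*x)) + 7)) + 5 = -60] subtract 5: x sits inside (… + 5). So sub: -5*((3*(2*x)) + 7) = -65.
Step 3. [-5*((3*(2*x)) + 7) = -65] divide by the outer -5 ⇒ div: (3*(2*x)) + 7 = 13.
Step 4. [(3*(2*x)) + 7 = 13] the outer +7 inverts by subtracting 7, so sub: 3*(2*x) = 6.
Step 5. [3*(2*x) = 6] leading coefficient 3: divide by 3, so div: 2*x = 2.
Step 6. [2*x = 2] 2·(inner) — divide through by 2 ⇒ div: x = 1.

Answer: x ∈ {1}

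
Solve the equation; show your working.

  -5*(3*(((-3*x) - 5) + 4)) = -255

Step 1. [-5*(3*(((-3*x) - 5) + 4)) = -255] LHS = -5·(…); ÷-5 both sides. So div: 3*(((-3*x) - 5) + 4) = 51.
Step 2. [3*(((-3*x) - 5) + 4) = 51] 3 out front; divide by 3, so div: ((-3*x) - 5) + 4 = 17.
Step 3. [((-3*x) - 5) + 4 = 17] the outer +4 inverts by subtracting 4 ⇒ sub: (-3*x) - 5 = 13.
Step 4. [(-3*x) - 5 = 13] -5 is outermost — add 5 both sides. So sub: -3*x = 18.
Step 5. [-3*x = 18] -3·(inner) — divide through by -3, so div: x = -6.

Answer: x ∈ {-6}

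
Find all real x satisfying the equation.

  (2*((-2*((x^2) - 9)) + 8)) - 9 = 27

Step 1. [(2*((-2*((x^2) - 9)) + 8)) - 9 = 27] 9 comes off first (add 9), so sub: 2*((-2*((x^2) - 9)) + 8) = 36.
Step 2. [2*((-2*((x^2) - 9)) + 8) = 36] leading coefficient 2: divide by 2 ⇒ div: (-2*((x^2) - 9)) + 8 = 18.
Step 3. [(-2*((x^2) - 9)) + 8 = 18] -2 divides every term; factor it out ⇒ factor: ((x^2) - 9) - 4 = -9.
Step 4. [((x^2) - 9) - 4 = -9] the outer -4 inverts by adding 4, so sub: (x^2) - 9 = -5.
Step 5. [(x^2) - 9 = -5] -9 is outermost — add 9 both sides, so sub: x^2 = 4.
Step 6. [x^2 = 4] √ both sides: 4 ≥ 0 gives two branches. So sqrt: x = 2 or -2.

Answer: x ∈ {-2, 2}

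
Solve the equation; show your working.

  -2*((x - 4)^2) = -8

Step 1. [-2*((x - 4)^2) = -8] -2·(inner) — divide through by -2. So div: (x - 4)^2 = 4.
Step 2. [(x - 4)^2 = 4] 4 ≥ 0, LHS is (·)² — take ±√ ⇒ sqrt: x - 4 = 2 or -2.
Step 3. [x - 4 = 2 or -2] 4 comes off first (add 4) ⇒ sub: x = 6 or 2.

Answer: x ∈ {2, 6}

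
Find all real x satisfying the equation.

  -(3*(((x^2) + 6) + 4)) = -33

Step 1. [-(3*(((x^2) + 6) + 4)) = -33] leading − — multiply by −1, so neg: 3*(((x^2) + 6) + 4) = 33.
Step 2. [3*(((x^2) + 6) + 4) = 33] leading coefficient 3: divide by 3 ⇒ div: ((x^2) + 6) + 4 = 11.
Step 3. [((x^2) + 6) + 4 = 11] the outer +4 inverts by subtracting 4 ⇒ sub: (x^2) + 6 = 7.
Step 4. [(x^2) + 6 = 7] +6 is outermost — subtract 6 both sides ⇒ sub: x^2 = 1.
Step 5. [x^2 = 1] √ both sides: 1 ≥ 0 gives two branches ⇒ sqrt: x = 1 or -1.

Answer: x ∈ {-1, 1}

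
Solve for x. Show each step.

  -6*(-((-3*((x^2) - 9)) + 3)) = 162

Step 1. [-6*(-((-3*((x^2) - 9)) + 3)) = 162] LHS = -6·(…); ÷-6 both sides ⇒ div: -((-3*((x^2) - 9)) + 3) = -27.
Step 2. [-((-3*((x^2) - 9)) + 3) = -27] leading − — multiply by −1, so neg: (-3*((x^2) - 9)) + 3 = 27.
Step 3. [(-3*((x^2) - 9)) + 3 = 27] peel the +3: subtract 3 from each side, so sub: -3*((x^2) - 9) = 24.
Step 4. [-3*((x^2) - 9) = 24] -3·(inner) — divide through by -3 ⇒ div: (x^2) - 9 = -8.
Step 5. [(x^2) - 9 = -8] 9 comes off first (add 9). So sub: x^2 = 1.
Step 6. [x^2 = 1] √ both sides: 1 ≥ 0 gives two branches, so sqrt: x = 1 or -1.

Answer: x ∈ {-1, 1}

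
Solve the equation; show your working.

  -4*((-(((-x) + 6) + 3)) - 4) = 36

Step 1. [-4*((-(((-x) + 6) + 3)) - 4) = 36] LHS = -4·(…); ÷-4 both sides, so div: (-(((-x) + 6) + 3)) - 4 = -9.
Step 2. [(-(((-x) + 6) + 3)) - 4 = -9] the outer -4 inverts by adding 4 ⇒ sub: -(((-x) + 6) + 3) = -5.
Step 3. [-(((-x) + 6) + 3) = -5] leading − — multiply by −1. So neg: ((-x) + 6) + 3 = 5.
Step 4. [((-x) + 6) + 3 = 5] the outer +3 inverts by subtracting 3 ⇒ sub: (-x) + 6 = 2.
Step 5. [(-x) + 6 = 2] peel the +6: subtract 6 from each side, so sub: -x = -4.
Step 6. [-x = -4] flip signs both sides. So neg: x = 4.

Answer: x ∈ {4}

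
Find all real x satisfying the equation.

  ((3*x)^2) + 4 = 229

Step 1. [((3*x)^2) + 4 = 229] peel the +4: subtract 4 from each side, so sub: (3*x)^2 = 225.
Step 2. [(3*x)^2 = 225] LHS squared, RHS 225 ≥ 0: apply √ (±), so sqrt: 3*x = 15 or -15.
Step 3. [3*x = 15 or -15] leading coefficient 3: divide by 3, so div: x = 5 or -5.

Answer: x ∈ {-5, 5}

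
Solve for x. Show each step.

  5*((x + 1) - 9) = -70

Step 1. [5*((x + 1) - 9) = -70] LHS = 5·(…); ÷5 both sides, so div: (x + 1) - 9 = -14.
Step 2. [(x + 1) - 9 = -14] the outer -9 inverts by adding 9. So sub: x + 1 = -5.
Step 3. [x + 1 = -5] the outer +1 inverts by subtracting 1, so sub: x = -6.

Answer: x ∈ {-6}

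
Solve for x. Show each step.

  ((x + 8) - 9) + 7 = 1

Step 1. [((x + 8) - 9) + 7 = 1] peel the +7: subtract 7 from each side ⇒ sub: (x + 8) - 9 = -6.
Step 2. [(x + 8) - 9 = -6] add 9: x sits inside (… - 9) ⇒ sub: x + 8 = 3.
Step 3. [x + 8 = 3] peel the +8: subtract 8 from each side ⇒ sub: x = -5.

Answer: x ∈ {-5}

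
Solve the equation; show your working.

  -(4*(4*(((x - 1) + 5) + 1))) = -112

Step 1. [-(4*(4*(((x - 1) + 5) + 1))) = -112] leading − — multiply by −1 ⇒ neg: 4*(4*(((x - 1) + 5) + 1)) = 112.
Step 2. [4*(4*(((x - 1) + 5) + 1)) = 112] divide by the outer 4 ⇒ div: 4*(((x - 1) + 5) + 1) = 28.
Step 3. [4*(((x - 1) + 5) + 1) = 28] 4·(inner) — divide through by 4 ⇒ div: ((x - 1) + 5) + 1 = 7.
Step 4. [((x - 1) + 5) + 1 = 7] the outer +1 inverts by subtracting 1, so sub: (x - 1) + 5 = 6.
Step 5. [(x - 1) + 5 = 6] +5 is outermost — subtract 5 both sides. So sub: x - 1 = 1.
Step 6. [x - 1 = 1] 1 comes off first (add 1) ⇒ sub: x = 2.

Answer: x ∈ {2}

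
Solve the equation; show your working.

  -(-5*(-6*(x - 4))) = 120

Step 1. [-(-5*(-6*(x - 4))) = 120] flip signs both sides. So neg: -5*(-6*(x - 4)) = -120.
Step 2. [-5*(-6*(x - 4)) = -120] divide by the outer -5. So div: -6*(x - 4) = 24.
Step 3. [-6*(x - 4) = 24] divide by the outer -6 ⇒ div: x - 4 = -4.
Step 4. [x - 4 = -4] -4 is outermost — add 4 both sides ⇒ sub: x = 0.

Answer: x ∈ {0}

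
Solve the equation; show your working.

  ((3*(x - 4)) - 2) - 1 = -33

Step 1. [((3*(x - 4)) - 2) - 1 = -33] the outer -1 inverts by adding 1, so sub: (3*(x - 4)) - 2 = -32.
Step 2. [(3*(x - 4)) - 2 = -32] -2 is outermost — add 2 both sides, so sub: 3*(x - 4) = -30.
Step 3. [3*(x - 4) = -30] leading coefficient 3: divide by 3, so div: x - 4 = -10.
Step 4. [x - 4 = -10] 4 comes off first (add 4). So sub: x = -6.

Answer: x ∈ {-6}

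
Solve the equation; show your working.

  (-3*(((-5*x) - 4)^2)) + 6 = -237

Step 1. [(-3*(((-5*x) - 4)^2)) + 6 = -237] common factor -3 (LHS and -237) — divide through, so factor: (((-5*x) - 4)^2) - 2 = 79.
Step 2. [(((-5*x) - 4)^2) - 2 = 79] the outer -2 inverts by adding 2 ⇒ sub: ((-5*x) - 4)^2 = 81.
Step 3. [((-5*x) - 4)^2 = 81] √ both sides: 81 ≥ 0 gives two branches ⇒ sqrt: (-5*x) - 4 = 9 or -9.
Step 4. [(-5*x) - 4 = 9 or -9] 4 comes off first (add 4), so sub: -5*x = 13 or -5.
Step 5. [-5*x = 13 or -5] -5 out front; divide by -5 ⇒ div: x = -13/5 or 1.

Answer: x ∈ {-13/5, 1}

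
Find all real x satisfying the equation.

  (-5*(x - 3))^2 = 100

Step 1. [(-5*(x - 3))^2 = 100] √ both sides: 100 ≥ 0 gives two branches ⇒ sqrt: -5*(x - 3) = 10 or -10.
Step 2. [-5*(x - 3) = 10 or -10] -5 out front; divide by -5, so div: x - 3 = -2 or 2.
Step 3. [x - 3 = -2 or 2] the outer -3 inverts by adding 3. So sub: x = 1 or 5.

Answer: x ∈ {1, 5}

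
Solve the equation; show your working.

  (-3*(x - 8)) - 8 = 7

Step 1. [(-3*(x - 8)) - 8 = 7] peel the -8: add 8 from each side. So sub: -3*(x - 8) = 15.
Step 2. [-3*(x - 8) = 15] leading coefficient -3: divide by -3. So div: x - 8 = -5.
Step 3. [x - 8 = -5] 8 comes off first (add 8), so sub: x = 3.

Answer: x ∈ {3}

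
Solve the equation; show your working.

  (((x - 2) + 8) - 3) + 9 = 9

Step 1. [(((x - 2) + 8) - 3) + 9 = 9] subtract 9: x sits inside (… + 9). So sub: ((x - 2) + 8) - 3 = 0.
Step 2. [((x - 2) + 8) - 3 = 0] 3 comes off first (add 3), so sub: (x - 2) + 8 = 3.
Step 3. [(x - 2) + 8 = 3] +8 is outermost — subtract 8 both sides. So sub: x - 2 = -5.
Step 4. [x - 2 = -5] -2 is outermost — add 2 both sides ⇒ sub: x = -3.

Answer: x ∈ {-3}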